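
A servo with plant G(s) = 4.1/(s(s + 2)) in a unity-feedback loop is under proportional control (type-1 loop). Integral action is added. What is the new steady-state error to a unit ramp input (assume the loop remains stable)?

The integrator raises the loop to type 2, so K_v → ∞ and e_ss to a ramp is zero.

0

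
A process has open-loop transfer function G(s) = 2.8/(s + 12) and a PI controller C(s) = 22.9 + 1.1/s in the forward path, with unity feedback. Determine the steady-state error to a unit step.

The open loop C(s)G(s) has a pole at the origin (type 1), so the static position error constant is infinite and e_ss = 1/(1+∞) = 0.

0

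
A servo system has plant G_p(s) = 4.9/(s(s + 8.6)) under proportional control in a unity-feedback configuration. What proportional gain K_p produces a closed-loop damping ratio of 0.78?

Closed-loop characteristic equation: s² + 8.6s + K_p·4.9 = 0.
So ω_n = √(4.9K_p) and 2ζω_n = 8.6, giving ζ = 8.6/(2√(4.9K_p)).
Setting ζ = 0.78: √(4.9K_p) = 8.6/(2·0.78) = 5.513, so K_p = 30.39/4.9 = 6.2.

K_p = 6.2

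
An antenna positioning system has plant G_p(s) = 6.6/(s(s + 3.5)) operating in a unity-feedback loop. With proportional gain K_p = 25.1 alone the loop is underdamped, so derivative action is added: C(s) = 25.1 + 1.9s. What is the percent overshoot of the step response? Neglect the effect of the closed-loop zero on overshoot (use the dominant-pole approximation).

Forward path: (25.1 + 1.9s)·6.6/(s(s+3.5)). The closed-loop characteristic equation is s² + (3.5 + 6.6·1.9)s + 6.6·25.1 = 0.
That is s² + 16.04s + 165.7 = 0, so ω_n = 12.87 rad/s and ζ = 16.04/(2·12.87) = 0.6231.
%OS = 100·exp(−πζ/√(1−ζ²)) = 8.19%.

8.19%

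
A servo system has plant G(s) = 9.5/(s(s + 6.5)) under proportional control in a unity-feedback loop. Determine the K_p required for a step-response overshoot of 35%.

K_p = 11.1

From %OS = 100·exp(−πζ/√(1−ζ²)) = 35%, ζ = −ln(0.35)/√(π²+ln²(0.35)) = 0.3169.
Characteristic equation s² + 6.5s + 9.5K_p = 0 gives ζ = 6.5/(2√(9.5K_p)).
Setting ζ = 0.3169: √(9.5K_p) = 6.5/(2·0.3169) = 10.25, so K_p = 105.2/9.5 = 11.1.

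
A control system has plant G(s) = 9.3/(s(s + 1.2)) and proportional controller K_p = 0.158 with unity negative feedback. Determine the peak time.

T_p = 2.98 s

From 1 + K_pG(s) = 0: s² + 1.2s + 1.469 = 0 ⇒ ω_n = 1.212, ζ = 0.495.
Damped frequency ω_d = ω_n√(1−ζ²) = 1.053 rad/s, so peak time T_p = π/ω_d = 2.98 s.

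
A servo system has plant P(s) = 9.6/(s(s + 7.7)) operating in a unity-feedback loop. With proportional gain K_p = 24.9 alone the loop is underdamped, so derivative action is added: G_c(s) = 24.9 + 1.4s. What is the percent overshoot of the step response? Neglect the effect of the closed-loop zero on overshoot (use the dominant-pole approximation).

Forward path: (24.9 + 1.4s)·9.6/(s(s+7.7)). The closed-loop characteristic equation is s² + (7.7 + 9.6·1.4)s + 9.6·24.9 = 0.
That is s² + 21.14s + 239 = 0, so ω_n = 15.46 rad/s and ζ = 21.14/(2·15.46) = 0.6837.
%OS = 100·exp(−πζ/√(1−ζ²)) = 5.27%.

5.27%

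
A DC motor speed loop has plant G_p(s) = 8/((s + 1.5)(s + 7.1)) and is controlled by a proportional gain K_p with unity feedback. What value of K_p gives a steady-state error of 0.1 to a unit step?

K_p = 12

The loop is type 0, so e_ss(step) = 1/(1 + K_pos) with K_pos = K_p·G_p(0).
G_p(0) = 0.7512. Require 1/(1 + K_p·0.7512) = 0.1, so 1 + 0.7512·K_p = 10.
K_p = (10 − 1)/0.7512 = 12.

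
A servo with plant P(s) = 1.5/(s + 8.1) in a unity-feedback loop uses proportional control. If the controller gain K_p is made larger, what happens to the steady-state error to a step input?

The position error constant K_pos = K_p·P(0) grows with K_p, and e_ss = 1/(1+K_pos) falls.

decrease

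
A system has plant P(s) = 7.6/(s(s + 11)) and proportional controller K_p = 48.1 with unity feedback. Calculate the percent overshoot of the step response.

The closed-loop denominator s² + 11s + 365.6 gives ω_n = √365.6 = 19.12 and ζ = 11/(2ω_n) = 0.2877.
%OS = 100·exp(−πζ/√(1−ζ²)) = 100·exp(−π·0.2877/√0.9173) = 38.9%.

38.9%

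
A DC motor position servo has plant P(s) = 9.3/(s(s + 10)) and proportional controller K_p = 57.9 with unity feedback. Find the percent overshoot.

50%

Closed-loop characteristic equation: s² + 10s + 538.5 = 0, so ω_n = 23.2 rad/s and ζ = 10/(2·23.2) = 0.2155.
%OS = 100·exp(−πζ/√(1−ζ²)) = 100·exp(−π·0.2155/√0.9536) = 50%.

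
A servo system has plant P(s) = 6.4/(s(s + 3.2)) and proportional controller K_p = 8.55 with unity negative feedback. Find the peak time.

T_p = 0.435 s

Closed-loop characteristic equation: s² + 3.2s + 54.72 = 0, so ω_n = 7.397 rad/s and ζ = 3.2/(2·7.397) = 0.2163.
Damped frequency ω_d = ω_n√(1−ζ²) = 7.222 rad/s, so peak time T_p = π/ω_d = 0.435 s.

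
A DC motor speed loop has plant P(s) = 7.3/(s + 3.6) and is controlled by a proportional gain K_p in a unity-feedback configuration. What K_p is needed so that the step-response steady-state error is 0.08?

The loop is type 0, so e_ss(step) = 1/(1 + K_pos) with K_pos = K_p·P(0).
P(0) = 2.028. Require 1/(1 + K_p·2.028) = 0.08, so 1 + 2.028·K_p = 12.5.
K_p = (12.5 − 1)/2.028 = 5.67.

K_p = 5.67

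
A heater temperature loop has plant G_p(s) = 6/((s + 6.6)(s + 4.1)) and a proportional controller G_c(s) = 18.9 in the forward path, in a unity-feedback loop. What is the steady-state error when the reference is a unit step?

0.193

The loop is type 0. Static position error constant K_pos = G_c(0)·G_p(0) = 18.9·0.2217 = 4.191.
Steady-state error to a unit step: e_ss = 1/(1+K_pos) = 1/5.191 = 0.193.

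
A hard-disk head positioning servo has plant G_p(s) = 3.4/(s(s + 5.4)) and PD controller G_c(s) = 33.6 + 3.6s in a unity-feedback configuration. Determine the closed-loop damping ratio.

Forward path: (33.6 + 3.6s)·3.4/(s(s+5.4)). The closed-loop characteristic equation is s² + (5.4 + 3.4·3.6)s + 3.4·33.6 = 0.
That is s² + 17.64s + 114.2 = 0, so ω_n = 10.69 rad/s and ζ = 17.64/(2·10.69) = 0.8252.

ζ = 0.825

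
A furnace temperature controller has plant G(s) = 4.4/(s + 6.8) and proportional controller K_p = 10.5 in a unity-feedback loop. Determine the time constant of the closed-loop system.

τ = 0.0189 s

Closed-loop transfer function: T(s) = K_p·G(s)/(1 + K_p·G(s)) = 46.2/(s + 6.8 + 46.2) = 46.2/(s + 53).
Time constant τ = 1/53 = 0.0189 s.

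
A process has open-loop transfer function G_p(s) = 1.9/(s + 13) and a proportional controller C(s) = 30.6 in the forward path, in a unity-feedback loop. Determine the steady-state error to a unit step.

0.183

The loop is type 0. Static position error constant K_pos = C(0)·G_p(0) = 30.6·0.1462 = 4.472.
Steady-state error to a unit step: e_ss = 1/(1+K_pos) = 1/5.472 = 0.183.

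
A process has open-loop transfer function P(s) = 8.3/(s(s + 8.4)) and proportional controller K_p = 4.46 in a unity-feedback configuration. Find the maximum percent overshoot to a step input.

From 1 + K_pP(s) = 0: s² + 8.4s + 37.02 = 0 ⇒ ω_n = 6.084, ζ = 0.6903.
%OS = 100·exp(−πζ/√(1−ζ²)) = 100·exp(−π·0.6903/√0.5235) = 4.99%.

4.99%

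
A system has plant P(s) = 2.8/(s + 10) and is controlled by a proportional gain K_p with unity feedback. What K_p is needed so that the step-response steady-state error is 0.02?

The loop is type 0, so e_ss(step) = 1/(1 + K_pos) with K_pos = K_p·P(0).
P(0) = 0.28. Require 1/(1 + K_p·0.28) = 0.02, so 1 + 0.28·K_p = 50.
K_p = (50 − 1)/0.28 = 175.

K_p = 175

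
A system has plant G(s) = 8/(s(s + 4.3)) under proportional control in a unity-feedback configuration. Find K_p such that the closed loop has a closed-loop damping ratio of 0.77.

K_p = 0.975

Closed-loop characteristic equation: s² + 4.3s + K_p·8 = 0.
So ω_n = √(8K_p) and 2ζω_n = 4.3, giving ζ = 4.3/(2√(8K_p)).
Setting ζ = 0.77: √(8K_p) = 4.3/(2·0.77) = 2.792, so K_p = 7.796/8 = 0.975.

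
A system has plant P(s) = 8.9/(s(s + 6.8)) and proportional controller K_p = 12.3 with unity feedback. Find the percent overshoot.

34%

Closed-loop characteristic equation: s² + 6.8s + 109.5 = 0, so ω_n = 10.46 rad/s and ζ = 6.8/(2·10.46) = 0.325.
%OS = 100·exp(−πζ/√(1−ζ²)) = 100·exp(−π·0.325/√0.8944) = 34%.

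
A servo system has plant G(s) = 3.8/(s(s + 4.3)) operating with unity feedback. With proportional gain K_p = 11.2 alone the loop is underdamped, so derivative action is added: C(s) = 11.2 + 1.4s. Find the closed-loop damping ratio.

ζ = 0.737

Forward path: (11.2 + 1.4s)·3.8/(s(s+4.3)). The closed-loop characteristic equation is s² + (4.3 + 3.8·1.4)s + 3.8·11.2 = 0.
That is s² + 9.62s + 42.56 = 0, so ω_n = 6.524 rad/s and ζ = 9.62/(2·6.524) = 0.7373.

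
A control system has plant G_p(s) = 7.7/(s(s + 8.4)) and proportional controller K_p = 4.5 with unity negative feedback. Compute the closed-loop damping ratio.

ζ = 0.714

With unity feedback the closed-loop characteristic equation is s² + 8.4s + 4.5·7.7 = s² + 8.4s + 34.65 = 0.
Matching s² + 2ζω_n s + ω_n²: ω_n = √34.65 = 5.886 rad/s and 2ζω_n = 8.4, so ζ = 8.4/(2·5.886) = 0.714.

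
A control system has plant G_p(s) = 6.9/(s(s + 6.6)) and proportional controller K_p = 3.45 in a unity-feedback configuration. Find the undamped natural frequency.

The closed-loop denominator is s(s+6.6) + 3.45·6.9 = s² + 6.6s + 23.81.
So ω_n² = 23.81 ⇒ ω_n = 4.879 rad/s, and ζ = 6.6/(2ω_n) = 0.676.

ω_n = 4.88 rad/s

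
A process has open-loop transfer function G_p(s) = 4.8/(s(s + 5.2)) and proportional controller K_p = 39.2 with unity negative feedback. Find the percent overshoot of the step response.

54.5%

Closed-loop characteristic equation: s² + 5.2s + 188.2 = 0, so ω_n = 13.72 rad/s and ζ = 5.2/(2·13.72) = 0.1895.
%OS = 100·exp(−πζ/√(1−ζ²)) = 100·exp(−π·0.1895/√0.9641) = 54.5%.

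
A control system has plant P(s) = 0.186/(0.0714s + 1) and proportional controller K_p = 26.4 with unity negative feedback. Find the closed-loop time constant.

Closed loop: T(s) = K_p·P/(1+K_p·P) = 4.91/(0.0714s + 1 + 4.91), with pole at s = −(1 + 4.91)/0.0714 = −82.78.
Closed-loop time constant τ = 1/82.78 = 0.0121 s.

τ = 0.0121 s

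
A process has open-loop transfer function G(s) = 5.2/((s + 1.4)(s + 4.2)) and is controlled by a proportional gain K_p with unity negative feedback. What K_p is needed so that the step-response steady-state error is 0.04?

The loop is type 0, so e_ss(step) = 1/(1 + K_pos) with K_pos = K_p·G(0).
G(0) = 0.8844. Require 1/(1 + K_p·0.8844) = 0.04, so 1 + 0.8844·K_p = 25.
K_p = (25 − 1)/0.8844 = 27.1.

K_p = 27.1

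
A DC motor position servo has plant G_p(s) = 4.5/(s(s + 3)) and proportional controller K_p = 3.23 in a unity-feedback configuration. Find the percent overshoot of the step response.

26.1%

The closed-loop denominator s² + 3s + 14.54 gives ω_n = √14.54 = 3.812 and ζ = 3/(2ω_n) = 0.3934.
%OS = 100·exp(−πζ/√(1−ζ²)) = 100·exp(−π·0.3934/√0.8452) = 26.1%.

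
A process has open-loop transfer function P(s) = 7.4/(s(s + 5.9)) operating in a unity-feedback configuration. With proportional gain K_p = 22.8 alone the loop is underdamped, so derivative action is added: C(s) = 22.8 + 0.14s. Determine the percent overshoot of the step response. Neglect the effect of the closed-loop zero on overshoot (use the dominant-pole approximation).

Forward path: (22.8 + 0.14s)·7.4/(s(s+5.9)). The closed-loop characteristic equation is s² + (5.9 + 7.4·0.14)s + 7.4·22.8 = 0.
That is s² + 6.936s + 168.7 = 0, so ω_n = 12.99 rad/s and ζ = 6.936/(2·12.99) = 0.267.
%OS = 100·exp(−πζ/√(1−ζ²)) = 41.9%.

41.9%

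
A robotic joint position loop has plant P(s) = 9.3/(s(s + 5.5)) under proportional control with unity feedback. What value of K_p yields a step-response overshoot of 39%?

K_p = 9.87

From %OS = 100·exp(−πζ/√(1−ζ²)) = 39%, ζ = −ln(0.39)/√(π²+ln²(0.39)) = 0.2871.
Characteristic equation s² + 5.5s + 9.3K_p = 0 gives ζ = 5.5/(2√(9.3K_p)).
Setting ζ = 0.2871: √(9.3K_p) = 5.5/(2·0.2871) = 9.578, so K_p = 91.75/9.3 = 9.87.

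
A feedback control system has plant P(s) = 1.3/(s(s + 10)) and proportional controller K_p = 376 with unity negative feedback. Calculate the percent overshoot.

The closed-loop denominator s² + 10s + 488.8 gives ω_n = √488.8 = 22.11 and ζ = 10/(2ω_n) = 0.2262.
%OS = 100·exp(−πζ/√(1−ζ²)) = 100·exp(−π·0.2262/√0.9489) = 48.2%.

48.2%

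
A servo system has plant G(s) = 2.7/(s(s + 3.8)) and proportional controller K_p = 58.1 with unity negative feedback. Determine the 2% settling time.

The closed-loop denominator s² + 3.8s + 156.9 gives ω_n = √156.9 = 12.52 and ζ = 3.8/(2ω_n) = 0.1517.
2% settling time T_s ≈ 4/(ζω_n) = 4/1.9 = 2.11 s.

T_s ≈ 2.11 s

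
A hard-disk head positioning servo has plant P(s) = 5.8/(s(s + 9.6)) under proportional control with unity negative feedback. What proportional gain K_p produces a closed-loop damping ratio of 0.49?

Closed-loop characteristic equation: s² + 9.6s + K_p·5.8 = 0.
So ω_n = √(5.8K_p) and 2ζω_n = 9.6, giving ζ = 9.6/(2√(5.8K_p)).
Setting ζ = 0.49: √(5.8K_p) = 9.6/(2·0.49) = 9.796, so K_p = 95.96/5.8 = 16.5.

K_p = 16.5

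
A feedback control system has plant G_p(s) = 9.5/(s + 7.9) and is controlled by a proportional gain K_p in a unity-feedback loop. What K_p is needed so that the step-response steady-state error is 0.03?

For a type-0 loop with proportional control, e_ss = 1/(1 + K_p·G_p(0)).
G_p(0) = 1.203. Require 1/(1 + K_p·1.203) = 0.03, so 1 + 1.203·K_p = 33.33.
K_p = (33.33 − 1)/1.203 = 26.9.

K_p = 26.9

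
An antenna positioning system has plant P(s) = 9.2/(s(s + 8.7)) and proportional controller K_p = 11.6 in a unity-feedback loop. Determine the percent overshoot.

23.3%

The closed-loop denominator s² + 8.7s + 106.7 gives ω_n = √106.7 = 10.33 and ζ = 8.7/(2ω_n) = 0.4211.
%OS = 100·exp(−πζ/√(1−ζ²)) = 100·exp(−π·0.4211/√0.8227) = 23.3%.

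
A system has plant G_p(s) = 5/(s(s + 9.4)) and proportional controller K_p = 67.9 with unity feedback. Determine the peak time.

The closed-loop denominator s² + 9.4s + 339.5 gives ω_n = √339.5 = 18.43 and ζ = 9.4/(2ω_n) = 0.2551.
Damped frequency ω_d = ω_n√(1−ζ²) = 17.82 rad/s, so peak time T_p = π/ω_d = 0.176 s.

T_p = 0.176 s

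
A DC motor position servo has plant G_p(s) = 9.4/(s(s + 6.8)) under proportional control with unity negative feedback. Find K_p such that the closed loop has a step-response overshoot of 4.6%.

From %OS = 100·exp(−πζ/√(1−ζ²)) = 4.6%, ζ = −ln(0.046)/√(π²+ln²(0.046)) = 0.7.
Characteristic equation s² + 6.8s + 9.4K_p = 0 gives ζ = 6.8/(2√(9.4K_p)).
Setting ζ = 0.7: √(9.4K_p) = 6.8/(2·0.7) = 4.857, so K_p = 23.59/9.4 = 2.51.

K_p = 2.51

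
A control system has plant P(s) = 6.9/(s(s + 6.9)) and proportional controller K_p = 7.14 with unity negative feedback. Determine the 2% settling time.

Closed-loop characteristic equation: s² + 6.9s + 49.27 = 0, so ω_n = 7.019 rad/s and ζ = 6.9/(2·7.019) = 0.4915.
2% settling time T_s ≈ 4/(ζω_n) = 4/3.45 = 1.16 s.

T_s ≈ 1.16 s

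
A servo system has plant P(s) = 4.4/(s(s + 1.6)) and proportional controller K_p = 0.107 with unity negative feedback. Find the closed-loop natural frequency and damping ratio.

ω_n = 0.686 rad/s, ζ = 1.17

1 + K_p·P(s) = 0 gives s² + 1.6s + 0.4708 = 0.
Matching s² + 2ζω_n s + ω_n²: ω_n = √0.4708 = 0.6861 rad/s and 2ζω_n = 1.6, so ζ = 1.6/(2·0.6861) = 1.17.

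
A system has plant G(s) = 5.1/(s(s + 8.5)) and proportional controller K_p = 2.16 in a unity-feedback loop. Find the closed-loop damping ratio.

ζ = 1.28

With unity feedback the closed-loop characteristic equation is s² + 8.5s + 2.16·5.1 = s² + 8.5s + 11.02 = 0.
Matching s² + 2ζω_n s + ω_n²: ω_n = √11.02 = 3.319 rad/s and 2ζω_n = 8.5, so ζ = 8.5/(2·3.319) = 1.28.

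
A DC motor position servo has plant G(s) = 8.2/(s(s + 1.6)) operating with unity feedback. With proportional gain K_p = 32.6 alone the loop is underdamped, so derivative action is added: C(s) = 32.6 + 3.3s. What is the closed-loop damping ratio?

ζ = 0.876

Forward path: (32.6 + 3.3s)·8.2/(s(s+1.6)). The closed-loop characteristic equation is s² + (1.6 + 8.2·3.3)s + 8.2·32.6 = 0.
That is s² + 28.66s + 267.3 = 0, so ω_n = 16.35 rad/s and ζ = 28.66/(2·16.35) = 0.8765.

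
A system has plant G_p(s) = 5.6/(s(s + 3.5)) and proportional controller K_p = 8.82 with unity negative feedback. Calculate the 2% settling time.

T_s ≈ 2.29 s

Closed-loop characteristic equation: s² + 3.5s + 49.39 = 0, so ω_n = 7.028 rad/s and ζ = 3.5/(2·7.028) = 0.249.
2% settling time T_s ≈ 4/(ζω_n) = 4/1.75 = 2.29 s.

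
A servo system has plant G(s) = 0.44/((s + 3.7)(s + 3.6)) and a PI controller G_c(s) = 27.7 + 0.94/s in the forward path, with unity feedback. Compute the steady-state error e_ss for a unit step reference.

0

The open loop G_c(s)G(s) has a pole at the origin (type 1), so the static position error constant is infinite and e_ss = 1/(1+∞) = 0.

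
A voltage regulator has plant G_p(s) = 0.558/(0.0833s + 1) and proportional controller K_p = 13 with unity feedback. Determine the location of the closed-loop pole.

s = -99.09

Closed loop: T(s) = K_p·G_p/(1+K_p·G_p) = 7.254/(0.0833s + 1 + 7.254), with pole at s = −(1 + 7.254)/0.0833 = −99.09.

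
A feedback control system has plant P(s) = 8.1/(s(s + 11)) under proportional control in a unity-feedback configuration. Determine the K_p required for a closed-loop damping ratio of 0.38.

Closed-loop characteristic equation: s² + 11s + K_p·8.1 = 0.
So ω_n = √(8.1K_p) and 2ζω_n = 11, giving ζ = 11/(2√(8.1K_p)).
Setting ζ = 0.38: √(8.1K_p) = 11/(2·0.38) = 14.47, so K_p = 209.5/8.1 = 25.9.

K_p = 25.9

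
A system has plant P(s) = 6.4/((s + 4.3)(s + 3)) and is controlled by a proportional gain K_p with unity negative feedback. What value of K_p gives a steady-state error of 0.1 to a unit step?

Steady-state error for a unit step on this type-0 loop is 1/(1 + K_p·P(0)).
P(0) = 0.4961. Require 1/(1 + K_p·0.4961) = 0.1, so 1 + 0.4961·K_p = 10.
K_p = (10 − 1)/0.4961 = 18.1.

K_p = 18.1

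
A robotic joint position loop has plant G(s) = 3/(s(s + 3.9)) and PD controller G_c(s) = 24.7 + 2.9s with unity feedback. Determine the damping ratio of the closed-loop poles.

ζ = 0.732

Forward path: (24.7 + 2.9s)·3/(s(s+3.9)). The closed-loop characteristic equation is s² + (3.9 + 3·2.9)s + 3·24.7 = 0.
That is s² + 12.6s + 74.1 = 0, so ω_n = 8.608 rad/s and ζ = 12.6/(2·8.608) = 0.7319.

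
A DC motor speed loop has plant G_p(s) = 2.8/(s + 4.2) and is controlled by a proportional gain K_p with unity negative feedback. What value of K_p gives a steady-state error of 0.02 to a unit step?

K_p = 73.5

For a type-0 loop with proportional control, e_ss = 1/(1 + K_p·G_p(0)).
G_p(0) = 0.6667. Require 1/(1 + K_p·0.6667) = 0.02, so 1 + 0.6667·K_p = 50.
K_p = (50 − 1)/0.6667 = 73.5.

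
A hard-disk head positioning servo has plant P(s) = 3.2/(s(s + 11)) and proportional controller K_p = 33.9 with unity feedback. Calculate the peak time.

The closed-loop denominator s² + 11s + 108.5 gives ω_n = √108.5 = 10.42 and ζ = 11/(2ω_n) = 0.5281.
Damped frequency ω_d = ω_n√(1−ζ²) = 8.845 rad/s, so peak time T_p = π/ω_d = 0.355 s.

T_p = 0.355 s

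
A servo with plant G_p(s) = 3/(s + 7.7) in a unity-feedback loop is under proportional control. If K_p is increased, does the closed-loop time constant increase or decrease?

decrease

The closed-loop bandwidth 7.7+K_p·3 grows with K_p, so τ shrinks.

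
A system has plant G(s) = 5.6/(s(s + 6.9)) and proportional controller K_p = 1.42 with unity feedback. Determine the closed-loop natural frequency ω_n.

With unity feedback the closed-loop characteristic equation is s² + 6.9s + 1.42·5.6 = s² + 6.9s + 7.952 = 0.
So ω_n² = 7.952 ⇒ ω_n = 2.82 rad/s, and ζ = 6.9/(2ω_n) = 1.22.

ω_n = 2.82 rad/s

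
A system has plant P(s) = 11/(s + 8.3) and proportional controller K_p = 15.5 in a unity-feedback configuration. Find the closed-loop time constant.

Closed-loop transfer function: T(s) = K_p·P(s)/(1 + K_p·P(s)) = 170.5/(s + 8.3 + 170.5) = 170.5/(s + 178.8).
Time constant τ = 1/178.8 = 0.00559 s.

τ = 0.00559 s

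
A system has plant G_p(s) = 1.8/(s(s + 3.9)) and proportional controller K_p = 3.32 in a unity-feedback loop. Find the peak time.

The closed-loop denominator s² + 3.9s + 5.976 gives ω_n = √5.976 = 2.445 and ζ = 3.9/(2ω_n) = 0.7977.
Damped frequency ω_d = ω_n√(1−ζ²) = 1.474 rad/s, so peak time T_p = π/ω_d = 2.13 s.

T_p = 2.13 s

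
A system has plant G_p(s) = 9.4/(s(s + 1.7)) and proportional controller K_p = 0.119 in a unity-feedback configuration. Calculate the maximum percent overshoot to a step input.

From 1 + K_pG_p(s) = 0: s² + 1.7s + 1.119 = 0 ⇒ ω_n = 1.058, ζ = 0.8037.
%OS = 100·exp(−πζ/√(1−ζ²)) = 100·exp(−π·0.8037/√0.3541) = 1.44%.

1.44%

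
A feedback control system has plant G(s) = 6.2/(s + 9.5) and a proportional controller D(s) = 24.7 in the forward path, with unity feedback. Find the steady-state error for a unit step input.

0.0584

The loop is type 0. Static position error constant K_pos = D(0)·G(0) = 24.7·0.6526 = 16.12.
Steady-state error to a unit step: e_ss = 1/(1+K_pos) = 1/17.12 = 0.0584.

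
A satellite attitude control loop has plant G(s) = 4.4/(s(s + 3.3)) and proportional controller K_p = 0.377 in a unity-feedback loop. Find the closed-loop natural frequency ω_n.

ω_n = 1.29 rad/s

With unity feedback the closed-loop characteristic equation is s² + 3.3s + 0.377·4.4 = s² + 3.3s + 1.659 = 0.
Matching s² + 2ζω_n s + ω_n²: ω_n = √1.659 = 1.288 rad/s and 2ζω_n = 3.3, so ζ = 3.3/(2·1.288) = 1.28.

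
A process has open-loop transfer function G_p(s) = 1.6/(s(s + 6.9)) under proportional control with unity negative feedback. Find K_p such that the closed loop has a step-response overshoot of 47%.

K_p = 136

From %OS = 100·exp(−πζ/√(1−ζ²)) = 47%, ζ = −ln(0.47)/√(π²+ln²(0.47)) = 0.2337.
Characteristic equation s² + 6.9s + 1.6K_p = 0 gives ζ = 6.9/(2√(1.6K_p)).
Setting ζ = 0.2337: √(1.6K_p) = 6.9/(2·0.2337) = 14.76, so K_p = 218/1.6 = 136.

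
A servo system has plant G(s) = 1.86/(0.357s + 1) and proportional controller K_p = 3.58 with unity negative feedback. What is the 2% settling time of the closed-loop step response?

T_s ≈ 0.186 s

Closed loop: T(s) = K_p·G/(1+K_p·G) = 6.659/(0.357s + 1 + 6.659), with pole at s = −(1 + 6.659)/0.357 = −21.45.
τ = 1/21.45 = 0.04661 s, so 2% settling time ≈ 4τ = 0.186 s.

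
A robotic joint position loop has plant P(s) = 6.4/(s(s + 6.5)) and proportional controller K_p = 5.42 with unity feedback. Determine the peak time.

The closed-loop denominator s² + 6.5s + 34.69 gives ω_n = √34.69 = 5.89 and ζ = 6.5/(2ω_n) = 0.5518.
Damped frequency ω_d = ω_n√(1−ζ²) = 4.912 rad/s, so peak time T_p = π/ω_d = 0.64 s.

T_p = 0.64 s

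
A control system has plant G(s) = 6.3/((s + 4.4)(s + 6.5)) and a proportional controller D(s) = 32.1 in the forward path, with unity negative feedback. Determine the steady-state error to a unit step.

0.124

The loop is type 0. Static position error constant K_pos = D(0)·G(0) = 32.1·0.2203 = 7.071.
Steady-state error to a unit step: e_ss = 1/(1+K_pos) = 1/8.071 = 0.124.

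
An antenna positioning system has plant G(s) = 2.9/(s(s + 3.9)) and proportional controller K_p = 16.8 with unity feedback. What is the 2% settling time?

T_s ≈ 2.05 s

The closed-loop denominator s² + 3.9s + 48.72 gives ω_n = √48.72 = 6.98 and ζ = 3.9/(2ω_n) = 0.2794.
2% settling time T_s ≈ 4/(ζω_n) = 4/1.95 = 2.05 s.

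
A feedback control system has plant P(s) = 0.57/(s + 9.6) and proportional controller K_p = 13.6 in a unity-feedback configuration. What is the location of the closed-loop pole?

s = -17.35

Closed-loop transfer function: T(s) = K_p·P(s)/(1 + K_p·P(s)) = 7.752/(s + 9.6 + 7.752) = 7.752/(s + 17.35).
The closed-loop pole is at s = −17.35.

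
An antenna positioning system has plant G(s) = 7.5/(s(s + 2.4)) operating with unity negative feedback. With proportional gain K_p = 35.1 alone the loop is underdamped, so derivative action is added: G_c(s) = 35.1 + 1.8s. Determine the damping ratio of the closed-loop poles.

Forward path: (35.1 + 1.8s)·7.5/(s(s+2.4)). The closed-loop characteristic equation is s² + (2.4 + 7.5·1.8)s + 7.5·35.1 = 0.
That is s² + 15.9s + 263.2 = 0, so ω_n = 16.22 rad/s and ζ = 15.9/(2·16.22) = 0.49.

ζ = 0.49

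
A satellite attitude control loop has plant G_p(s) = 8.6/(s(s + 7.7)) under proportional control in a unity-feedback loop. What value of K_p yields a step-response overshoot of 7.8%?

From %OS = 100·exp(−πζ/√(1−ζ²)) = 7.8%, ζ = −ln(0.078)/√(π²+ln²(0.078)) = 0.6304.
Characteristic equation s² + 7.7s + 8.6K_p = 0 gives ζ = 7.7/(2√(8.6K_p)).
Setting ζ = 0.6304: √(8.6K_p) = 7.7/(2·0.6304) = 6.108, so K_p = 37.3/8.6 = 4.34.

K_p = 4.34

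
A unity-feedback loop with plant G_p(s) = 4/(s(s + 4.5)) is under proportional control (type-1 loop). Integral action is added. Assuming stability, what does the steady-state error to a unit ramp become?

0

The integrator raises the loop to type 2, so K_v → ∞ and e_ss to a ramp is zero.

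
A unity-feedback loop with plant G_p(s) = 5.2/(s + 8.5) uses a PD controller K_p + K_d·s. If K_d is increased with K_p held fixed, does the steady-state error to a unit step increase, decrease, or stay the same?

At s = 0 the derivative term contributes nothing: C(0) = K_p regardless of K_d, so K_pos = K_p·G_p(0) and e_ss are unchanged.

unchanged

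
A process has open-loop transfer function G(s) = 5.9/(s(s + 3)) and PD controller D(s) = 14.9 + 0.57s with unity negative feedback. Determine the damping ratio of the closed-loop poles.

ζ = 0.339

Forward path: (14.9 + 0.57s)·5.9/(s(s+3)). The closed-loop characteristic equation is s² + (3 + 5.9·0.57)s + 5.9·14.9 = 0.
That is s² + 6.363s + 87.91 = 0, so ω_n = 9.376 rad/s and ζ = 6.363/(2·9.376) = 0.3393.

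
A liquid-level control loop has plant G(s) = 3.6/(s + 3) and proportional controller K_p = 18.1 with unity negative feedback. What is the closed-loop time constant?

Closed-loop transfer function: T(s) = K_p·G(s)/(1 + K_p·G(s)) = 65.16/(s + 3 + 65.16) = 65.16/(s + 68.16).
Time constant τ = 1/68.16 = 0.0147 s.

τ = 0.0147 s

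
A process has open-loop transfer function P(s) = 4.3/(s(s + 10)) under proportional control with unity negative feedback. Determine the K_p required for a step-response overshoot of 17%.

From %OS = 100·exp(−πζ/√(1−ζ²)) = 17%, ζ = −ln(0.17)/√(π²+ln²(0.17)) = 0.4913.
Characteristic equation s² + 10s + 4.3K_p = 0 gives ζ = 10/(2√(4.3K_p)).
Setting ζ = 0.4913: √(4.3K_p) = 10/(2·0.4913) = 10.18, so K_p = 103.6/4.3 = 24.1.

K_p = 24.1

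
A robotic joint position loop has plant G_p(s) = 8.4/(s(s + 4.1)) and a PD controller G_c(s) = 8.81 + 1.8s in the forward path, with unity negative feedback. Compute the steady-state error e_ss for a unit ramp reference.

The loop has one pole at the origin (type 1). Velocity error constant K_v = lim_{s→0} s·G_c(s)G_p(s) = 8.81·8.4/4.1 = 18.05.
Steady-state error to a unit ramp: e_ss = 1/K_v = 0.0554.

0.0554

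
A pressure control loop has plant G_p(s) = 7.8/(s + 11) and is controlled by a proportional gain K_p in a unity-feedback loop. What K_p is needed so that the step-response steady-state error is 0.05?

Steady-state error for a unit step on this type-0 loop is 1/(1 + K_p·G_p(0)).
G_p(0) = 0.7091. Require 1/(1 + K_p·0.7091) = 0.05, so 1 + 0.7091·K_p = 20.
K_p = (20 − 1)/0.7091 = 26.8.

K_p = 26.8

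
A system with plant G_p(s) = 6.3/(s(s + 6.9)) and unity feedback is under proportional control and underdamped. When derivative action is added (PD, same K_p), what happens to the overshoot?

decrease

With PD the characteristic equation becomes s² + (a + K·K_d)s + K·K_p = 0; the damping term grows, ζ rises, overshoot falls.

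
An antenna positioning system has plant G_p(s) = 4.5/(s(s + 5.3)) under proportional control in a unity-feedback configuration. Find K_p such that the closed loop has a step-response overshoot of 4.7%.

K_p = 3.21

From %OS = 100·exp(−πζ/√(1−ζ²)) = 4.7%, ζ = −ln(0.047)/√(π²+ln²(0.047)) = 0.6975.
Characteristic equation s² + 5.3s + 4.5K_p = 0 gives ζ = 5.3/(2√(4.5K_p)).
Setting ζ = 0.6975: √(4.5K_p) = 5.3/(2·0.6975) = 3.799, so K_p = 14.44/4.5 = 3.21.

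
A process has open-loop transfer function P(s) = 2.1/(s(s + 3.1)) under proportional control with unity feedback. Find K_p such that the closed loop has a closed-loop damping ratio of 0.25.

Closed-loop characteristic equation: s² + 3.1s + K_p·2.1 = 0.
So ω_n = √(2.1K_p) and 2ζω_n = 3.1, giving ζ = 3.1/(2√(2.1K_p)).
Setting ζ = 0.25: √(2.1K_p) = 3.1/(2·0.25) = 6.2, so K_p = 38.44/2.1 = 18.3.

K_p = 18.3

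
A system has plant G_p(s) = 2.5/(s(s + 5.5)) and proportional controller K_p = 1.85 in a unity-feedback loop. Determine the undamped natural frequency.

ω_n = 2.15 rad/s

With unity feedback the closed-loop characteristic equation is s² + 5.5s + 1.85·2.5 = s² + 5.5s + 4.625 = 0.
Matching s² + 2ζω_n s + ω_n²: ω_n = √4.625 = 2.151 rad/s and 2ζω_n = 5.5, so ζ = 5.5/(2·2.151) = 1.28.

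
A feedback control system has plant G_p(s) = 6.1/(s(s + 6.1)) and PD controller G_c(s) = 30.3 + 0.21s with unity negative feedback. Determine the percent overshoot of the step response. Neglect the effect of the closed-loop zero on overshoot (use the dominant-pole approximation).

41.2%

Forward path: (30.3 + 0.21s)·6.1/(s(s+6.1)). The closed-loop characteristic equation is s² + (6.1 + 6.1·0.21)s + 6.1·30.3 = 0.
That is s² + 7.381s + 184.8 = 0, so ω_n = 13.6 rad/s and ζ = 7.381/(2·13.6) = 0.2715.
%OS = 100·exp(−πζ/√(1−ζ²)) = 41.2%.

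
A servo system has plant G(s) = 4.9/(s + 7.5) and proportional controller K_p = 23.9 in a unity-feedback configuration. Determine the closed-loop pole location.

s = -124.6

Closed-loop transfer function: T(s) = K_p·G(s)/(1 + K_p·G(s)) = 117.1/(s + 7.5 + 117.1) = 117.1/(s + 124.6).
The closed-loop pole is at s = −124.6.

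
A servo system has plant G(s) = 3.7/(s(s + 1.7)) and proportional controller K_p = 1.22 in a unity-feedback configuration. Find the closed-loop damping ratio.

ζ = 0.4

1 + K_p·G(s) = 0 gives s² + 1.7s + 4.514 = 0.
Matching s² + 2ζω_n s + ω_n²: ω_n = √4.514 = 2.125 rad/s and 2ζω_n = 1.7, so ζ = 1.7/(2·2.125) = 0.4.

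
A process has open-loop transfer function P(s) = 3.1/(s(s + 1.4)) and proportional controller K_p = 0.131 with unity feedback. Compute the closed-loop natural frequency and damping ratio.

With unity feedback the closed-loop characteristic equation is s² + 1.4s + 0.131·3.1 = s² + 1.4s + 0.4061 = 0.
Matching s² + 2ζω_n s + ω_n²: ω_n = √0.4061 = 0.6373 rad/s and 2ζω_n = 1.4, so ζ = 1.4/(2·0.6373) = 1.1.

ω_n = 0.637 rad/s, ζ = 1.1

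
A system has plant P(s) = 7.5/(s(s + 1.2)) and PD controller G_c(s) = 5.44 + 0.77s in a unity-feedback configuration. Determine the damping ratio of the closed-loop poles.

ζ = 0.546

Forward path: (5.44 + 0.77s)·7.5/(s(s+1.2)). The closed-loop characteristic equation is s² + (1.2 + 7.5·0.77)s + 7.5·5.44 = 0.
That is s² + 6.975s + 40.8 = 0, so ω_n = 6.387 rad/s and ζ = 6.975/(2·6.387) = 0.546.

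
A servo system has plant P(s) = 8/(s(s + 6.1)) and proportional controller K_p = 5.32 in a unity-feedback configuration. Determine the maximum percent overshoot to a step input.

19%

From 1 + K_pP(s) = 0: s² + 6.1s + 42.56 = 0 ⇒ ω_n = 6.524, ζ = 0.4675.
%OS = 100·exp(−πζ/√(1−ζ²)) = 100·exp(−π·0.4675/√0.7814) = 19%.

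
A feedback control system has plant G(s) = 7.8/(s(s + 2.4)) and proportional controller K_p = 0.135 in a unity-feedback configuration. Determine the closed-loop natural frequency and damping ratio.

With unity feedback the closed-loop characteristic equation is s² + 2.4s + 0.135·7.8 = s² + 2.4s + 1.053 = 0.
Matching s² + 2ζω_n s + ω_n²: ω_n = √1.053 = 1.026 rad/s and 2ζω_n = 2.4, so ζ = 2.4/(2·1.026) = 1.17.

ω_n = 1.03 rad/s, ζ = 1.17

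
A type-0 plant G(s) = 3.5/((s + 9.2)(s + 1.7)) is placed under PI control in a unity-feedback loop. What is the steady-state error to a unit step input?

0

The PI controller's integrator makes the forward path type 1, so e_ss to a step is zero.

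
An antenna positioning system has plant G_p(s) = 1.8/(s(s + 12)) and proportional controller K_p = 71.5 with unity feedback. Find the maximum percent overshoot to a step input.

Closed-loop characteristic equation: s² + 12s + 128.7 = 0, so ω_n = 11.34 rad/s and ζ = 12/(2·11.34) = 0.5289.
%OS = 100·exp(−πζ/√(1−ζ²)) = 100·exp(−π·0.5289/√0.7203) = 14.1%.

14.1%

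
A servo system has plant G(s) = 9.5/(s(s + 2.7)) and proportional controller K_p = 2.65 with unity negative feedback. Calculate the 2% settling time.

The closed-loop denominator s² + 2.7s + 25.18 gives ω_n = √25.18 = 5.017 and ζ = 2.7/(2ω_n) = 0.2691.
2% settling time T_s ≈ 4/(ζω_n) = 4/1.35 = 2.96 s.

T_s ≈ 2.96 s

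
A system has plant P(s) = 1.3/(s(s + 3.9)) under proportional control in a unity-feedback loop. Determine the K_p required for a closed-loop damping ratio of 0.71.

Closed-loop characteristic equation: s² + 3.9s + K_p·1.3 = 0.
So ω_n = √(1.3K_p) and 2ζω_n = 3.9, giving ζ = 3.9/(2√(1.3K_p)).
Setting ζ = 0.71: √(1.3K_p) = 3.9/(2·0.71) = 2.746, so K_p = 7.543/1.3 = 5.8.

K_p = 5.8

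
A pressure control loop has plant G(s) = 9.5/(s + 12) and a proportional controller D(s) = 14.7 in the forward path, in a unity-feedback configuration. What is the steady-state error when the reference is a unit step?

0.0791

The loop is type 0. Static position error constant K_pos = D(0)·G(0) = 14.7·0.7917 = 11.64.
Steady-state error to a unit step: e_ss = 1/(1+K_pos) = 1/12.64 = 0.0791.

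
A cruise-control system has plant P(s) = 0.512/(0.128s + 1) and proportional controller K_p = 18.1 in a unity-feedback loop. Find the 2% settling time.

T_s ≈ 0.0499 s

Closed loop: T(s) = K_p·P/(1+K_p·P) = 9.267/(0.128s + 1 + 9.267), with pole at s = −(1 + 9.267)/0.128 = −80.21.
τ = 1/80.21 = 0.01247 s, so 2% settling time ≈ 4τ = 0.0499 s.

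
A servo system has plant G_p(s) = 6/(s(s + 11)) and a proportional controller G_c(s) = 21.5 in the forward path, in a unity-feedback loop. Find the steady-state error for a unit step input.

The open loop G_c(s)G_p(s) has a pole at the origin (type 1), so the static position error constant is infinite and e_ss = 1/(1+∞) = 0.

0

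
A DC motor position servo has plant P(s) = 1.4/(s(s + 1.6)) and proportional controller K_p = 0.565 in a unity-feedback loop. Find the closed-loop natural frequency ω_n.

With unity feedback the closed-loop characteristic equation is s² + 1.6s + 0.565·1.4 = s² + 1.6s + 0.791 = 0.
So ω_n² = 0.791 ⇒ ω_n = 0.8894 rad/s, and ζ = 1.6/(2ω_n) = 0.9.

ω_n = 0.889 rad/s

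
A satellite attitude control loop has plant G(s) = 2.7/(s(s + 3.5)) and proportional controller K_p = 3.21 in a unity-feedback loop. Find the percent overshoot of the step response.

Closed-loop characteristic equation: s² + 3.5s + 8.667 = 0, so ω_n = 2.944 rad/s and ζ = 3.5/(2·2.944) = 0.5944.
%OS = 100·exp(−πζ/√(1−ζ²)) = 100·exp(−π·0.5944/√0.6466) = 9.8%.

9.8%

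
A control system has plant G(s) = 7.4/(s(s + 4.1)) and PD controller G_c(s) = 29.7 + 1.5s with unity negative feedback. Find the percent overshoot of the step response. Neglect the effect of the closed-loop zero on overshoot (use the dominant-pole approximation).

15.3%

Forward path: (29.7 + 1.5s)·7.4/(s(s+4.1)). The closed-loop characteristic equation is s² + (4.1 + 7.4·1.5)s + 7.4·29.7 = 0.
That is s² + 15.2s + 219.8 = 0, so ω_n = 14.82 rad/s and ζ = 15.2/(2·14.82) = 0.5126.
%OS = 100·exp(−πζ/√(1−ζ²)) = 15.3%.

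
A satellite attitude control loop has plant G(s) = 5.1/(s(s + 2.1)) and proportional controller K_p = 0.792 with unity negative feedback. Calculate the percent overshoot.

Closed-loop characteristic equation: s² + 2.1s + 4.039 = 0, so ω_n = 2.01 rad/s and ζ = 2.1/(2·2.01) = 0.5224.
%OS = 100·exp(−πζ/√(1−ζ²)) = 100·exp(−π·0.5224/√0.727) = 14.6%.

14.6%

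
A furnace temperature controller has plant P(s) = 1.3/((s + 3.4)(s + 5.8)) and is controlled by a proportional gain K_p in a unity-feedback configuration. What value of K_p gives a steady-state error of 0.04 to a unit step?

K_p = 364

For a type-0 loop with proportional control, e_ss = 1/(1 + K_p·P(0)).
P(0) = 0.06592. Require 1/(1 + K_p·0.06592) = 0.04, so 1 + 0.06592·K_p = 25.
K_p = (25 − 1)/0.06592 = 364.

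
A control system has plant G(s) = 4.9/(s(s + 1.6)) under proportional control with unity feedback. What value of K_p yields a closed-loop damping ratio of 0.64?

K_p = 0.319

Closed-loop characteristic equation: s² + 1.6s + K_p·4.9 = 0.
So ω_n = √(4.9K_p) and 2ζω_n = 1.6, giving ζ = 1.6/(2√(4.9K_p)).
Setting ζ = 0.64: √(4.9K_p) = 1.6/(2·0.64) = 1.25, so K_p = 1.562/4.9 = 0.319.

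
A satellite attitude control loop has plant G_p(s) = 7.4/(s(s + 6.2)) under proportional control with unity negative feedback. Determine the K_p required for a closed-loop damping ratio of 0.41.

Closed-loop characteristic equation: s² + 6.2s + K_p·7.4 = 0.
So ω_n = √(7.4K_p) and 2ζω_n = 6.2, giving ζ = 6.2/(2√(7.4K_p)).
Setting ζ = 0.41: √(7.4K_p) = 6.2/(2·0.41) = 7.561, so K_p = 57.17/7.4 = 7.73.

K_p = 7.73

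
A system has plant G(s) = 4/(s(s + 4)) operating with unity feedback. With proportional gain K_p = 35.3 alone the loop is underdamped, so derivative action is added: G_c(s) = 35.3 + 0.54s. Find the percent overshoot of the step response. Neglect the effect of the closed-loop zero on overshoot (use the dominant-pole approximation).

43%

Forward path: (35.3 + 0.54s)·4/(s(s+4)). The closed-loop characteristic equation is s² + (4 + 4·0.54)s + 4·35.3 = 0.
That is s² + 6.16s + 141.2 = 0, so ω_n = 11.88 rad/s and ζ = 6.16/(2·11.88) = 0.2592.
%OS = 100·exp(−πζ/√(1−ζ²)) = 43%.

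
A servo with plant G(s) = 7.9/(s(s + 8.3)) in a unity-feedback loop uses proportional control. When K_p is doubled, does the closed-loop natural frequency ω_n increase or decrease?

increase

ω_n = √(7.9·K_p), which grows with K_p.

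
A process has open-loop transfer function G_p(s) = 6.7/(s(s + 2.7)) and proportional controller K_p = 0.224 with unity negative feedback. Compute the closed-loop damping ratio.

The closed-loop denominator is s(s+2.7) + 0.224·6.7 = s² + 2.7s + 1.501.
So ω_n² = 1.501 ⇒ ω_n = 1.225 rad/s, and ζ = 2.7/(2ω_n) = 1.1.

ζ = 1.1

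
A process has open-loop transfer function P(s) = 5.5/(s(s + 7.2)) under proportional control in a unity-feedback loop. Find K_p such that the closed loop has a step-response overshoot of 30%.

From %OS = 100·exp(−πζ/√(1−ζ²)) = 30%, ζ = −ln(0.3)/√(π²+ln²(0.3)) = 0.3579.
Characteristic equation s² + 7.2s + 5.5K_p = 0 gives ζ = 7.2/(2√(5.5K_p)).
Setting ζ = 0.3579: √(5.5K_p) = 7.2/(2·0.3579) = 10.06, so K_p = 101.2/5.5 = 18.4.

K_p = 18.4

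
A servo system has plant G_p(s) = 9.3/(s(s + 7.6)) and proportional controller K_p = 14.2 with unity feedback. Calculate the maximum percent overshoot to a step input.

33.3%

From 1 + K_pG_p(s) = 0: s² + 7.6s + 132.1 = 0 ⇒ ω_n = 11.49, ζ = 0.3307.
%OS = 100·exp(−πζ/√(1−ζ²)) = 100·exp(−π·0.3307/√0.8907) = 33.3%.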